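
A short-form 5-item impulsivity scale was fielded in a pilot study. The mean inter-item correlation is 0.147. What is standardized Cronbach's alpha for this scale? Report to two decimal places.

standardized Cronbach's alpha = 0.46

Standardized α = k·r̄ / (1 + (k−1)·r̄) = 5 × 0.147 / (1 + 4 × 0.147)
  = 0.7350 / 1.5880 = 0.46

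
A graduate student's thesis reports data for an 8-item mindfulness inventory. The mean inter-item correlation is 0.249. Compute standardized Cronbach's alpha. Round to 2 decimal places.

Standardized α = k·r̄ / (1 + (k−1)·r̄) = 8 × 0.249 / (1 + 7 × 0.249)
  = 1.9920 / 2.7430 = 0.73

α = 0.73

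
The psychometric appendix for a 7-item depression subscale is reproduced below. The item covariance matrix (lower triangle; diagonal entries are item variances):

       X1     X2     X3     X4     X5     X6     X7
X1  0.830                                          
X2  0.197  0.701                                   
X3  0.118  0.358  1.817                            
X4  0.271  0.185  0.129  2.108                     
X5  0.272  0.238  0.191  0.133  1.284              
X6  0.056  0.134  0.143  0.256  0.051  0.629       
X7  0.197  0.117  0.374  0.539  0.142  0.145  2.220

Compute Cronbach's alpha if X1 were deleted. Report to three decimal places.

Remaining items: X2, X3, X4, X5, X6, X7 (k = 6).
Σσ²ᵢ = 0.701 + 1.817 + 2.108 + 1.284 + 0.629 + 2.220 = 8.759
σ²_T = 8.759 + 2 × 3.135 = 15.029
α (item deleted) = (6/5)·(1 − 8.759/15.029) = 0.501

Cronbach's alpha = 0.501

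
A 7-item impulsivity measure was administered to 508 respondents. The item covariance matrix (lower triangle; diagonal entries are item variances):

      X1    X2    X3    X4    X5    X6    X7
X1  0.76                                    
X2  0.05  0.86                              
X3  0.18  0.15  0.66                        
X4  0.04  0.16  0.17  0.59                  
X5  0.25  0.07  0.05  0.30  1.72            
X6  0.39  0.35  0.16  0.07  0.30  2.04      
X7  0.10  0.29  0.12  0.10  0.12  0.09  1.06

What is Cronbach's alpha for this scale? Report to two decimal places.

ΣVar(i) = 0.76 + 0.86 + 0.66 + 0.59 + 1.72 + 2.04 + 1.06 = 7.69
Sum of off-diagonal covariances = 3.51
Var(T) = 7.69 + 2 × 3.51 = 14.71
α = (k/(k−1))·(1 − ΣVar(i)/Var(T)) = (7/6)·(1 − 7.69/14.71) = 0.56

Cronbach's alpha = 0.56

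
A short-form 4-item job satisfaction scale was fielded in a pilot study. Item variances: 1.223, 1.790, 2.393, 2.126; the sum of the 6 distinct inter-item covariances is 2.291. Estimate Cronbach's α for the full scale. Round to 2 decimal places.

Σσ²ᵢ = 1.223 + 1.790 + 2.393 + 2.126 = 7.532
Sum of distinct covariances = 2.291
total variance = Σσ²ᵢ + 2·Σcov = 7.532 + 2 × 2.291 = 12.114
α = (4/3)·(1 − 7.532/12.114) = 0.50

α = 0.50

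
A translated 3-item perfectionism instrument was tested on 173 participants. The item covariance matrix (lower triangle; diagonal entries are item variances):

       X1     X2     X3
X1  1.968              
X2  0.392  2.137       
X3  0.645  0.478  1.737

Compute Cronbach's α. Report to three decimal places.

α = 0.512

ΣVar(i) = 1.968 + 2.137 + 1.737 = 5.842
Sum of the distinct covariances = 1.515
total variance = 5.842 + 2 × 1.515 = 8.872
α = (k/(k−1))·(1 − ΣVar(i)/total variance) = (3/2)·(1 − 5.842/8.872) = 0.512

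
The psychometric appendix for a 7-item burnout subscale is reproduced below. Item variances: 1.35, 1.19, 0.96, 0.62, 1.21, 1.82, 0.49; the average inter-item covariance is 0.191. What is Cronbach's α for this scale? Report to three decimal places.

ΣVar(i) = 1.35 + 1.19 + 0.96 + 0.62 + 1.21 + 1.82 + 0.49 = 7.64
Sum of the 21 distinct covariances = 21 × 0.191 = 4.011
total variance = ΣVar(i) + 2·Σcov = 7.64 + 2 × 4.011 = 15.662
α = (7/6)·(1 − 7.64/15.662) = 0.598

α = 0.598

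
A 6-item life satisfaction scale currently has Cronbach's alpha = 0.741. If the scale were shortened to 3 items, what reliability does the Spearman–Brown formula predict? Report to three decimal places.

predicted reliability = 0.589

Length factor m = 3/6 = 0.5000
α' = m·α / (1 − (1−m)·α)
   = 3/6 × 0.741 / (1 − (1 − 3/6) × 0.741)
   = 0.3705 / 0.6295 = 0.589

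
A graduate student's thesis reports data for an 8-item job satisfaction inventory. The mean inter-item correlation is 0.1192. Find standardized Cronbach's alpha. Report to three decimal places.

standardized Cronbach's alpha = 0.520

Standardized α = k·r̄ / (1 + (k−1)·r̄) = 8 × 0.1192 / (1 + 7 × 0.1192)
  = 0.9536 / 1.8344 = 0.520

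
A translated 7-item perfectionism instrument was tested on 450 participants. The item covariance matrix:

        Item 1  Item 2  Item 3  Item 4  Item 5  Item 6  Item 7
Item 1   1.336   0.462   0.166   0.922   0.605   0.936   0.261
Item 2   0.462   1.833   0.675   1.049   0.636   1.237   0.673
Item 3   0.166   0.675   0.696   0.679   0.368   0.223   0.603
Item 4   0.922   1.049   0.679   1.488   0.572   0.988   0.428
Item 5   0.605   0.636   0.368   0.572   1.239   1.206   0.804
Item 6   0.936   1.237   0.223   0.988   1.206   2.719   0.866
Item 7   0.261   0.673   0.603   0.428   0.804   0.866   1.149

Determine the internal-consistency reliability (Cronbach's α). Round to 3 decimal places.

α = 0.855

ΣVar(i) = 1.336 + 1.833 + 0.696 + 1.488 + 1.239 + 2.719 + 1.149 = 10.460
Sum of off-diagonal covariances = 14.359
total variance = 10.460 + 2 × 14.359 = 39.178
α = (k/(k−1))·(1 − ΣVar(i)/total variance) = (7/6)·(1 − 10.460/39.178) = 0.855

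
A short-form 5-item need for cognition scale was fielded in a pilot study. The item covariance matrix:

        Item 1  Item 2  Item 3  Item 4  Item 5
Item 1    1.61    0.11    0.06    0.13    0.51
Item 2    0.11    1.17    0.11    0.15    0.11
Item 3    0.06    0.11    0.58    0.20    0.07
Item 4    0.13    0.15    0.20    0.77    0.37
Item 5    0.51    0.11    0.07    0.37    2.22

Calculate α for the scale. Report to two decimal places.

α = 0.46

ΣVar(i) = 1.61 + 1.17 + 0.58 + 0.77 + 2.22 = 6.35
Sum of the distinct covariances = 1.82
total variance = 6.35 + 2 × 1.82 = 9.99
α = (k/(k−1))·(1 − ΣVar(i)/total variance) = (5/4)·(1 − 6.35/9.99) = 0.46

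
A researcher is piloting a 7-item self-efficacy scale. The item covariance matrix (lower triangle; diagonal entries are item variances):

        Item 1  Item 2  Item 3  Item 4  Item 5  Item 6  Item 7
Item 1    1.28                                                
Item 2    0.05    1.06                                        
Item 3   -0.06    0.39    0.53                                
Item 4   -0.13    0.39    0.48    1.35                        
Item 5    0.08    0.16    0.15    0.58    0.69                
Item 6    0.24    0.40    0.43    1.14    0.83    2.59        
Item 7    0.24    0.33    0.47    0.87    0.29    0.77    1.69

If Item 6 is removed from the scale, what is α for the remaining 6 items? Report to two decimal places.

α = 0.68

Remaining items: Item 1, Item 2, Item 3, Item 4, Item 5, Item 7 (k = 6).
Σσ²ᵢ = 1.28 + 1.06 + 0.53 + 1.35 + 0.69 + 1.69 = 6.60
σ²_total = 6.60 + 2 × 4.29 = 15.18
α (item deleted) = (6/5)·(1 − 6.60/15.18) = 0.68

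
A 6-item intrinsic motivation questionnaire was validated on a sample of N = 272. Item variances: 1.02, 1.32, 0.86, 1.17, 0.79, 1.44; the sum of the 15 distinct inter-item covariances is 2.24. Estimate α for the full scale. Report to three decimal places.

α = 0.485

Σσ²ᵢ = 1.02 + 1.32 + 0.86 + 1.17 + 0.79 + 1.44 = 6.60
Sum of distinct covariances = 2.24
σ²_total = Σσ²ᵢ + 2·Σcov = 6.60 + 2 × 2.24 = 11.08
α = (6/5)·(1 − 6.60/11.08) = 0.485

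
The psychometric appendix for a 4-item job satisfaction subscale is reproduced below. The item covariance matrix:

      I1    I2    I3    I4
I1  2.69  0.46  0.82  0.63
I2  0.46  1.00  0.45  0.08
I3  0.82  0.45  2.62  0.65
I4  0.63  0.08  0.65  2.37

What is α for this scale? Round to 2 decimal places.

ΣVar(i) = 2.69 + 1.00 + 2.62 + 2.37 = 8.68
Σ_{i<j} σ_ij = 3.09
σ²_T = 8.68 + 2 × 3.09 = 14.86
α = (k/(k−1))·(1 − ΣVar(i)/σ²_T) = (4/3)·(1 − 8.68/14.86) = 0.55

α = 0.55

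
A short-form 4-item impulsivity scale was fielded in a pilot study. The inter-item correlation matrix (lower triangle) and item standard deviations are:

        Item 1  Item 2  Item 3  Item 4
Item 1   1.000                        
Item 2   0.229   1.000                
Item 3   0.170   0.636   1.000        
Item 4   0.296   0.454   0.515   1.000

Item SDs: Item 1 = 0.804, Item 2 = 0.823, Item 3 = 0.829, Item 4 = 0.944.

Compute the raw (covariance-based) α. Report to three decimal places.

α = 0.715

Σσ²ᵢ = 0.804² + 0.823² + 0.829² + 0.944² = 2.9021
Covariances σ_ij = r_ij · s_i · s_j:
  σ(Item 1,Item 2) = 0.229 × 0.804 × 0.823 = 0.1515
  σ(Item 1,Item 3) = 0.170 × 0.804 × 0.829 = 0.1133
  σ(Item 1,Item 4) = 0.296 × 0.804 × 0.944 = 0.2247
  σ(Item 2,Item 3) = 0.636 × 0.823 × 0.829 = 0.4339
  σ(Item 2,Item 4) = 0.454 × 0.823 × 0.944 = 0.3527
  σ(Item 3,Item 4) = 0.515 × 0.829 × 0.944 = 0.4030
σ²_T = Σσ²ᵢ + 2·Σσ_ij = 2.9021 + 2 × 1.6791 = 6.2603
α = (4/3)·(1 − 2.9021/6.2603) = 0.715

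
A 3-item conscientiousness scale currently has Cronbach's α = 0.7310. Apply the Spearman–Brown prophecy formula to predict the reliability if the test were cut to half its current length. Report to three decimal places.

predicted reliability = 0.576

Length factor m = 1/2
α' = m·α / (1 − (1−m)·α)
   = 1/2 × 0.7310 / (1 − (1 − 1/2) × 0.7310)
   = 0.3655 / 0.6345 = 0.576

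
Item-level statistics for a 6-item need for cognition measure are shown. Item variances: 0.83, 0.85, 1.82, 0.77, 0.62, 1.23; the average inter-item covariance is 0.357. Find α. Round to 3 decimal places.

Σσ²ᵢ = 0.83 + 0.85 + 1.82 + 0.77 + 0.62 + 1.23 = 6.12
Sum of the 15 distinct covariances = 15 × 0.357 = 5.355
σ²_T = Σσ²ᵢ + 2·Σcov = 6.12 + 2 × 5.355 = 16.830
α = (6/5)·(1 − 6.12/16.830) = 0.764

α = 0.764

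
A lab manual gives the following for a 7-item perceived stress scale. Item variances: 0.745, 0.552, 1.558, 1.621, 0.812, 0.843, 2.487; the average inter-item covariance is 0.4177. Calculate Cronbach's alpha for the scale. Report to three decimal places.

Σσᵢ² = 0.745 + 0.552 + 1.558 + 1.621 + 0.812 + 0.843 + 2.487 = 8.618
Sum of the 21 distinct covariances = 21 × 0.4177 = 8.7717
σ²_total = Σσᵢ² + 2·Σcov = 8.618 + 2 × 8.7717 = 26.1614
α = (7/6)·(1 − 8.618/26.1614) = 0.782

α = 0.782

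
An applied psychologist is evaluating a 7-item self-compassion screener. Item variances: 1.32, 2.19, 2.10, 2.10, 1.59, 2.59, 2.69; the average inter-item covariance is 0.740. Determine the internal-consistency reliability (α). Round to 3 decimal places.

Σσ²ᵢ = 1.32 + 2.19 + 2.10 + 2.10 + 1.59 + 2.59 + 2.69 = 14.58
Sum of the 21 distinct covariances = 21 × 0.740 = 15.540
Var(T) = Σσ²ᵢ + 2·Σcov = 14.58 + 2 × 15.540 = 45.660
α = (7/6)·(1 − 14.58/45.660) = 0.794

α = 0.794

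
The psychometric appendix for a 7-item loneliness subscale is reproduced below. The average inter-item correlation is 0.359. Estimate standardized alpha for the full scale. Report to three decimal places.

α = 0.797

Standardized α = k·r̄ / (1 + (k−1)·r̄) = 7 × 0.359 / (1 + 6 × 0.359)
  = 2.5130 / 3.1540 = 0.797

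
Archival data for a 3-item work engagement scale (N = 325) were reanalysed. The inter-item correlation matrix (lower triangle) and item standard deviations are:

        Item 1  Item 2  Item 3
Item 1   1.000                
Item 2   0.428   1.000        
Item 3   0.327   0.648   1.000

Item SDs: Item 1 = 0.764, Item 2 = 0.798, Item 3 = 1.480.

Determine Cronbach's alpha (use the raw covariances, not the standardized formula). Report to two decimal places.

Cronbach's alpha = 0.68

Σσ²ᵢ = 0.764² + 0.798² + 1.480² = 3.4109
Covariances σ_ij = r_ij · s_i · s_j:
  σ(Item 1,Item 2) = 0.428 × 0.764 × 0.798 = 0.2609
  σ(Item 1,Item 3) = 0.327 × 0.764 × 1.480 = 0.3697
  σ(Item 2,Item 3) = 0.648 × 0.798 × 1.480 = 0.7653
σ²_T = Σσ²ᵢ + 2·Σσ_ij = 3.4109 + 2 × 1.3959 = 6.2027
α = (3/2)·(1 − 3.4109/6.2027) = 0.68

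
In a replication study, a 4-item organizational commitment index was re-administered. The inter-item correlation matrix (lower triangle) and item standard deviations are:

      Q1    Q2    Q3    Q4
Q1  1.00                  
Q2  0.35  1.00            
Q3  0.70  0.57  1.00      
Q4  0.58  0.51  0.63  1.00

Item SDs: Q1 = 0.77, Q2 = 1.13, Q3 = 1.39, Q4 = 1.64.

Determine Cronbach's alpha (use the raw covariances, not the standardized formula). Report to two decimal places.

Σσ²ᵢ = 0.77² + 1.13² + 1.39² + 1.64² = 6.4915
Covariances σ_ij = r_ij · s_i · s_j:
  σ(Q1,Q2) = 0.35 × 0.77 × 1.13 = 0.3045
  σ(Q1,Q3) = 0.70 × 0.77 × 1.39 = 0.7492
  σ(Q1,Q4) = 0.58 × 0.77 × 1.64 = 0.7324
  σ(Q2,Q3) = 0.57 × 1.13 × 1.39 = 0.8953
  σ(Q2,Q4) = 0.51 × 1.13 × 1.64 = 0.9451
  σ(Q3,Q4) = 0.63 × 1.39 × 1.64 = 1.4361
σ²_T = Σσ²ᵢ + 2·Σσ_ij = 6.4915 + 2 × 5.0626 = 16.6167
α = (4/3)·(1 − 6.4915/16.6167) = 0.81

α = 0.81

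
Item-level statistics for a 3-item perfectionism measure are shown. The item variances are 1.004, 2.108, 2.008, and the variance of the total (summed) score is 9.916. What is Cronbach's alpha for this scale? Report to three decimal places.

α = 0.725

Σσ²ᵢ = 1.004 + 2.108 + 2.008 = 5.120
α = (k/(k−1))·(1 − Σσ²ᵢ/total variance) = (3/2)·(1 − 5.120/9.916) = 0.725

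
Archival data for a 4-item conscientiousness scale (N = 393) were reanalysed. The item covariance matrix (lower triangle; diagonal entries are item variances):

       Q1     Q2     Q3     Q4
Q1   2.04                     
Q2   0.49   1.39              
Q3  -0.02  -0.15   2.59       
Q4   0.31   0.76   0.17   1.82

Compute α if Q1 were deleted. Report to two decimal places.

Remaining items: Q2, Q3, Q4 (k = 3).
Σσᵢ² = 1.39 + 2.59 + 1.82 = 5.80
Var(T) = 5.80 + 2 × 0.78 = 7.36
α (item deleted) = (3/2)·(1 − 5.80/7.36) = 0.32

α = 0.32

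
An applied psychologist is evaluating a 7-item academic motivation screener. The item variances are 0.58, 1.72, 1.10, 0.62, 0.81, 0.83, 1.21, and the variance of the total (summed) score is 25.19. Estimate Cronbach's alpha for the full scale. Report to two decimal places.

sum of item variances = 0.58 + 1.72 + 1.10 + 0.62 + 0.81 + 0.83 + 1.21 = 6.87
α = (k/(k−1))·(1 − sum of item variances/σ²_T) = (7/6)·(1 − 6.87/25.19) = 0.85

α = 0.85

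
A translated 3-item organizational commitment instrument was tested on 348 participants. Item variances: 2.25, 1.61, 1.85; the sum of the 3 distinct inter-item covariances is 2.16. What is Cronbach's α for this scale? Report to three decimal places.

α = 0.646

Σσ²ᵢ = 2.25 + 1.61 + 1.85 = 5.71
Sum of distinct covariances = 2.16
Var(T) = Σσ²ᵢ + 2·Σcov = 5.71 + 2 × 2.16 = 10.03
α = (3/2)·(1 − 5.71/10.03) = 0.646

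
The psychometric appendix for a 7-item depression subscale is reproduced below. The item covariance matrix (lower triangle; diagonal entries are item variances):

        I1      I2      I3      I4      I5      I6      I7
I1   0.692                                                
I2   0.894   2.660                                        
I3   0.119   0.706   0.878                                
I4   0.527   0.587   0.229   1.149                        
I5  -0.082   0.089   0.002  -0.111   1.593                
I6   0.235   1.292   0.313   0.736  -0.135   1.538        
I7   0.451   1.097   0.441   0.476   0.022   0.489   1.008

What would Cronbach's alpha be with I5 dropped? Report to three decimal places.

Cronbach's alpha = 0.821

Remaining items: I1, I2, I3, I4, I6, I7 (k = 6).
ΣVar(i) = 0.692 + 2.660 + 0.878 + 1.149 + 1.538 + 1.008 = 7.925
Var(T) = 7.925 + 2 × 8.592 = 25.109
α (item deleted) = (6/5)·(1 − 7.925/25.109) = 0.821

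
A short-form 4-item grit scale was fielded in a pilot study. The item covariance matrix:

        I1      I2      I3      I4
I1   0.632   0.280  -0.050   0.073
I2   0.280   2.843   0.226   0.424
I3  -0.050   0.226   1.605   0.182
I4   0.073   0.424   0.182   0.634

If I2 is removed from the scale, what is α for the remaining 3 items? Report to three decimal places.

Remaining items: I1, I3, I4 (k = 3).
Σσᵢ² = 0.632 + 1.605 + 0.634 = 2.871
Var(T) = 2.871 + 2 × 0.205 = 3.281
α (item deleted) = (3/2)·(1 − 2.871/3.281) = 0.187

α = 0.187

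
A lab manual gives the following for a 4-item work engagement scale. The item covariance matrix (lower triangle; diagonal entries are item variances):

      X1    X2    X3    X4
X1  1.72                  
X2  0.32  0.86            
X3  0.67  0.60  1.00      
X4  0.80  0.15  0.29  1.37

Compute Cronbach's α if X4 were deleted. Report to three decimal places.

Cronbach's α = 0.706

Remaining items: X1, X2, X3 (k = 3).
Σσᵢ² = 1.72 + 0.86 + 1.00 = 3.58
σ²_T = 3.58 + 2 × 1.59 = 6.76
α (item deleted) = (3/2)·(1 − 3.58/6.76) = 0.706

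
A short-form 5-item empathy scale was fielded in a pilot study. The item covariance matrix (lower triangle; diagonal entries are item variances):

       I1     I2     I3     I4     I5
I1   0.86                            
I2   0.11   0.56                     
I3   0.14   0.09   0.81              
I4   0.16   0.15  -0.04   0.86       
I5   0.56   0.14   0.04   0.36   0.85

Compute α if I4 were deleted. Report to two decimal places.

α = 0.55

Remaining items: I1, I2, I3, I5 (k = 4).
Σσᵢ² = 0.86 + 0.56 + 0.81 + 0.85 = 3.08
Var(T) = 3.08 + 2 × 1.08 = 5.24
α (item deleted) = (4/3)·(1 − 3.08/5.24) = 0.55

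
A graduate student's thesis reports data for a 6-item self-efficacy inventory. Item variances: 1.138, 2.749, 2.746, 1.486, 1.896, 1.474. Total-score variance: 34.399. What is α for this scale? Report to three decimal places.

α = 0.799

Σσᵢ² = 1.138 + 2.749 + 2.746 + 1.486 + 1.896 + 1.474 = 11.489
α = (k/(k−1))·(1 − Σσᵢ²/Var(T)) = (6/5)·(1 − 11.489/34.399) = 0.799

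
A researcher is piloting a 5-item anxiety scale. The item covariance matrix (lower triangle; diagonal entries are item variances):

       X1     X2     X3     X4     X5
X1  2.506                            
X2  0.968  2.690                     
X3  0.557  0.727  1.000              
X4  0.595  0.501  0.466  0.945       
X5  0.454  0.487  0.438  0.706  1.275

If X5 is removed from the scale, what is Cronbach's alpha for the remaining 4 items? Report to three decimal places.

Cronbach's alpha = 0.689

Remaining items: X1, X2, X3, X4 (k = 4).
Σσ²ᵢ = 2.506 + 2.690 + 1.000 + 0.945 = 7.141
Var(T) = 7.141 + 2 × 3.814 = 14.769
α (item deleted) = (4/3)·(1 − 7.141/14.769) = 0.689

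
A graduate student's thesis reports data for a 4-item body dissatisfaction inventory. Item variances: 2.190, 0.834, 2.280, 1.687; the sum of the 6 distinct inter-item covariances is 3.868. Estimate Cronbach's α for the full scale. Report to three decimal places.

ΣVar(i) = 2.190 + 0.834 + 2.280 + 1.687 = 6.991
Sum of distinct covariances = 3.868
σ²_T = ΣVar(i) + 2·Σcov = 6.991 + 2 × 3.868 = 14.727
α = (4/3)·(1 − 6.991/14.727) = 0.700

Cronbach's α = 0.700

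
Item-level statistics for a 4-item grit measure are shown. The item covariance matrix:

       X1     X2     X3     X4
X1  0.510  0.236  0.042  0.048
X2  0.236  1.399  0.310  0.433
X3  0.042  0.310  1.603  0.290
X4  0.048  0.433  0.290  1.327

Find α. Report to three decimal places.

Σσᵢ² = 0.510 + 1.399 + 1.603 + 1.327 = 4.839
Sum of the distinct covariances = 1.359
Var(T) = 4.839 + 2 × 1.359 = 7.557
α = (k/(k−1))·(1 − Σσᵢ²/Var(T)) = (4/3)·(1 − 4.839/7.557) = 0.480

α = 0.480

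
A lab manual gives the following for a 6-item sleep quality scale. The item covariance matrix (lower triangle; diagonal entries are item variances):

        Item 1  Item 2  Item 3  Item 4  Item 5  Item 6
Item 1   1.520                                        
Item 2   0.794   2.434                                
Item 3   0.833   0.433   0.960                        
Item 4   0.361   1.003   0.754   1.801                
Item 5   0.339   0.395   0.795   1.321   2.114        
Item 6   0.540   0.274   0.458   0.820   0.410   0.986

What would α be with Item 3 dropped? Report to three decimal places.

α = 0.732

Remaining items: Item 1, Item 2, Item 4, Item 5, Item 6 (k = 5).
Σσᵢ² = 1.520 + 2.434 + 1.801 + 2.114 + 0.986 = 8.855
σ²_T = 8.855 + 2 × 6.257 = 21.369
α (item deleted) = (5/4)·(1 − 8.855/21.369) = 0.732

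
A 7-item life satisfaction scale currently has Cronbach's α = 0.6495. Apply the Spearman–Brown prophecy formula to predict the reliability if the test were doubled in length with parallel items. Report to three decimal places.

Length factor m = 2
α' = m·α / (1 + (m−1)·α)
   = 2 × 0.6495 / (1 + (2 − 1) × 0.6495)
   = 1.2990 / 1.6495 = 0.788

predicted reliability = 0.788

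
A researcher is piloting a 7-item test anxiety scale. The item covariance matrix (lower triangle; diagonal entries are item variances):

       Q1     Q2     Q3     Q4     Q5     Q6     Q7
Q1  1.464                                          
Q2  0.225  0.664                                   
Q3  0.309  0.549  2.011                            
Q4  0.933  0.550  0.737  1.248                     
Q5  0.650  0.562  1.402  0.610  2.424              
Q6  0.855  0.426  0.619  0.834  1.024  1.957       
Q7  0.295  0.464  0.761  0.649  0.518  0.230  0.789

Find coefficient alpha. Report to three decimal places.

α = 0.833

ΣVar(i) = 1.464 + 0.664 + 2.011 + 1.248 + 2.424 + 1.957 + 0.789 = 10.557
Sum of off-diagonal covariances = 13.202
Var(T) = 10.557 + 2 × 13.202 = 36.961
α = (k/(k−1))·(1 − ΣVar(i)/Var(T)) = (7/6)·(1 − 10.557/36.961) = 0.833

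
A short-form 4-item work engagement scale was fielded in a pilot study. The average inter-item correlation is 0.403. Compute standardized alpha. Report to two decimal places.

α = 0.73

Standardized α = k·r̄ / (1 + (k−1)·r̄) = 4 × 0.403 / (1 + 3 × 0.403)
  = 1.6120 / 2.2090 = 0.73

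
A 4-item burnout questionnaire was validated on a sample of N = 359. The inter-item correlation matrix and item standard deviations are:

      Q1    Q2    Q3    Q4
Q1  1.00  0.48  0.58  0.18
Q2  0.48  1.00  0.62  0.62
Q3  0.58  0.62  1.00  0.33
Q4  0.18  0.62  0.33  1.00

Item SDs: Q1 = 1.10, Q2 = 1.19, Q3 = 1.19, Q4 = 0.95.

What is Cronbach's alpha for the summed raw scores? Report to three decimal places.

α = 0.784

Σσ²ᵢ = 1.10² + 1.19² + 1.19² + 0.95² = 4.9447
Covariances σ_ij = r_ij · s_i · s_j:
  σ(Q1,Q2) = 0.48 × 1.10 × 1.19 = 0.6283
  σ(Q1,Q3) = 0.58 × 1.10 × 1.19 = 0.7592
  σ(Q1,Q4) = 0.18 × 1.10 × 0.95 = 0.1881
  σ(Q2,Q3) = 0.62 × 1.19 × 1.19 = 0.8780
  σ(Q2,Q4) = 0.62 × 1.19 × 0.95 = 0.7009
  σ(Q3,Q4) = 0.33 × 1.19 × 0.95 = 0.3731
σ²_T = Σσ²ᵢ + 2·Σσ_ij = 4.9447 + 2 × 3.5276 = 11.9999
α = (4/3)·(1 − 4.9447/11.9999) = 0.784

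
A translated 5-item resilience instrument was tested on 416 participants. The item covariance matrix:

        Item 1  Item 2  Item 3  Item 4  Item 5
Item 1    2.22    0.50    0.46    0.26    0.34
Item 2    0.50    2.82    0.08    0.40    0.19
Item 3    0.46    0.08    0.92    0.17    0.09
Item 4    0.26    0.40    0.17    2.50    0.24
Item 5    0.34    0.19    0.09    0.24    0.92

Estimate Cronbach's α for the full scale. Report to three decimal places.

sum of item variances = 2.22 + 2.82 + 0.92 + 2.50 + 0.92 = 9.38
Sum of the distinct covariances = 2.73
Var(T) = 9.38 + 2 × 2.73 = 14.84
α = (k/(k−1))·(1 − sum of item variances/Var(T)) = (5/4)·(1 − 9.38/14.84) = 0.460

α = 0.460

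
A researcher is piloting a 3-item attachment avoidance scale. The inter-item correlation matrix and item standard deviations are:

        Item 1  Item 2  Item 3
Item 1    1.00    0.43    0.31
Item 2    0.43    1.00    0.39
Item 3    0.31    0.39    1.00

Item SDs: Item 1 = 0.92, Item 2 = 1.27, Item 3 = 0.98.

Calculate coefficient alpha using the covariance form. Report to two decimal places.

Σσ²ᵢ = 0.92² + 1.27² + 0.98² = 3.4197
Covariances σ_ij = r_ij · s_i · s_j:
  σ(Item 1,Item 2) = 0.43 × 0.92 × 1.27 = 0.5024
  σ(Item 1,Item 3) = 0.31 × 0.92 × 0.98 = 0.2795
  σ(Item 2,Item 3) = 0.39 × 1.27 × 0.98 = 0.4854
σ²_T = Σσ²ᵢ + 2·Σσ_ij = 3.4197 + 2 × 1.2673 = 5.9543
α = (3/2)·(1 − 3.4197/5.9543) = 0.64

α = 0.64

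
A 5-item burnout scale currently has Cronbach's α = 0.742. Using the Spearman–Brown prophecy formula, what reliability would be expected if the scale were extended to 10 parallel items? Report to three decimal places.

predicted reliability = 0.852

Length factor m = 10/5 = 2.0000
α' = m·α / (1 + (m−1)·α)
   = 10/5 × 0.742 / (1 + (10/5 − 1) × 0.742)
   = 1.4840 / 1.7420 = 0.852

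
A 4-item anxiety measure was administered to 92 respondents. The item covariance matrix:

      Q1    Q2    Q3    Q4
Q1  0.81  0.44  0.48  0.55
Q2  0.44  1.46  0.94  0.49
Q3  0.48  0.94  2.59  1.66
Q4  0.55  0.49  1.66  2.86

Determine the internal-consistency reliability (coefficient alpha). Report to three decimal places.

coefficient alpha = 0.722

Σσ²ᵢ = 0.81 + 1.46 + 2.59 + 2.86 = 7.72
Sum of off-diagonal covariances = 4.56
σ²_T = 7.72 + 2 × 4.56 = 16.84
α = (k/(k−1))·(1 − Σσ²ᵢ/σ²_T) = (4/3)·(1 − 7.72/16.84) = 0.722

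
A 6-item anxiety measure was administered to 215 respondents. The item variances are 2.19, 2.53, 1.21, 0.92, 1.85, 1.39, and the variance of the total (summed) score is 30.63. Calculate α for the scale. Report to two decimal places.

Σσ²ᵢ = 2.19 + 2.53 + 1.21 + 0.92 + 1.85 + 1.39 = 10.09
α = (k/(k−1))·(1 − Σσ²ᵢ/total variance) = (6/5)·(1 − 10.09/30.63) = 0.80

α = 0.80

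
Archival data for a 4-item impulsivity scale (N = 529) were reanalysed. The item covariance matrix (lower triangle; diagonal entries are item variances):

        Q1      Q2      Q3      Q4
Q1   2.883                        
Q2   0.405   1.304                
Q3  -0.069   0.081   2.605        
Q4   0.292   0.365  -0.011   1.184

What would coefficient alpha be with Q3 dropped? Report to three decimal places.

Remaining items: Q1, Q2, Q4 (k = 3).
Σσᵢ² = 2.883 + 1.304 + 1.184 = 5.371
σ²_T = 5.371 + 2 × 1.062 = 7.495
α (item deleted) = (3/2)·(1 − 5.371/7.495) = 0.425

α = 0.425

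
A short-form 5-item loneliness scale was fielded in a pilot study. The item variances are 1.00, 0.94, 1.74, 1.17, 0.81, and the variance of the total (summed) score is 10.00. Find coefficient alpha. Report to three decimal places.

Σσ²ᵢ = 1.00 + 0.94 + 1.74 + 1.17 + 0.81 = 5.66
α = (k/(k−1))·(1 − Σσ²ᵢ/total variance) = (5/4)·(1 − 5.66/10.00) = 0.542

α = 0.542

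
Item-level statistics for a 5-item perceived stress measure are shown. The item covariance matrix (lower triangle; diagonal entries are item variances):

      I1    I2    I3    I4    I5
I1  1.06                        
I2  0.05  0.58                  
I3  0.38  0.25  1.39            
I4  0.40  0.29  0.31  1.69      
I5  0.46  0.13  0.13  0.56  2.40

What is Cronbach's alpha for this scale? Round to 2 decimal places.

Cronbach's alpha = 0.57

Σσᵢ² = 1.06 + 0.58 + 1.39 + 1.69 + 2.40 = 7.12
Sum of the distinct covariances = 2.96
σ²_total = 7.12 + 2 × 2.96 = 13.04
α = (k/(k−1))·(1 − Σσᵢ²/σ²_total) = (5/4)·(1 − 7.12/13.04) = 0.57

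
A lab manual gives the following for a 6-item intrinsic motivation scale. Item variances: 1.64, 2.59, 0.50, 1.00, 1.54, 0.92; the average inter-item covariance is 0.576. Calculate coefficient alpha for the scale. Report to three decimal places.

ΣVar(i) = 1.64 + 2.59 + 0.50 + 1.00 + 1.54 + 0.92 = 8.19
Sum of the 15 distinct covariances = 15 × 0.576 = 8.640
σ²_total = ΣVar(i) + 2·Σcov = 8.19 + 2 × 8.640 = 25.470
α = (6/5)·(1 − 8.19/25.470) = 0.814

α = 0.814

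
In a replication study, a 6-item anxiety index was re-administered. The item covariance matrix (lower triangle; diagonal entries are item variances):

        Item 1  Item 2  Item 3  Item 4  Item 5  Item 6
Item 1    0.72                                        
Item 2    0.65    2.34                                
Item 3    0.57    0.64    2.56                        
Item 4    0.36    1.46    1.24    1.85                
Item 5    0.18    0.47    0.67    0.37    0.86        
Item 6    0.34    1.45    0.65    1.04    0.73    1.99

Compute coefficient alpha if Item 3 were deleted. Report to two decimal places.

α = 0.81

Remaining items: Item 1, Item 2, Item 4, Item 5, Item 6 (k = 5).
Σσᵢ² = 0.72 + 2.34 + 1.85 + 0.86 + 1.99 = 7.76
total variance = 7.76 + 2 × 7.05 = 21.86
α (item deleted) = (5/4)·(1 − 7.76/21.86) = 0.81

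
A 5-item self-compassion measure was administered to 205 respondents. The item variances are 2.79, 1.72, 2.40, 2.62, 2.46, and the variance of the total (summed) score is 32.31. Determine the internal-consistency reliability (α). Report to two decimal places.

α = 0.79

Σσᵢ² = 2.79 + 1.72 + 2.40 + 2.62 + 2.46 = 11.99
α = (k/(k−1))·(1 − Σσᵢ²/σ²_total) = (5/4)·(1 − 11.99/32.31) = 0.79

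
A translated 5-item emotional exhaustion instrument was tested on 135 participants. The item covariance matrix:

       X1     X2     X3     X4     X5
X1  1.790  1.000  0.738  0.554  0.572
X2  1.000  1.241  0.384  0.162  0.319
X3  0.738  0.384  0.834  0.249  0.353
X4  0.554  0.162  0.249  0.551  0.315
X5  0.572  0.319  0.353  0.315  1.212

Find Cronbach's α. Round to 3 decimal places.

Cronbach's α = 0.778

Σσ²ᵢ = 1.790 + 1.241 + 0.834 + 0.551 + 1.212 = 5.628
Sum of off-diagonal covariances = 4.646
Var(T) = 5.628 + 2 × 4.646 = 14.920
α = (k/(k−1))·(1 − Σσ²ᵢ/Var(T)) = (5/4)·(1 − 5.628/14.920) = 0.778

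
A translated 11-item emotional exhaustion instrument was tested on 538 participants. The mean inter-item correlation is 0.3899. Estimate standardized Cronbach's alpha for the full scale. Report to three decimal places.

Standardized α = k·r̄ / (1 + (k−1)·r̄) = 11 × 0.3899 / (1 + 10 × 0.3899)
  = 4.2889 / 4.8990 = 0.875

standardized Cronbach's alpha = 0.875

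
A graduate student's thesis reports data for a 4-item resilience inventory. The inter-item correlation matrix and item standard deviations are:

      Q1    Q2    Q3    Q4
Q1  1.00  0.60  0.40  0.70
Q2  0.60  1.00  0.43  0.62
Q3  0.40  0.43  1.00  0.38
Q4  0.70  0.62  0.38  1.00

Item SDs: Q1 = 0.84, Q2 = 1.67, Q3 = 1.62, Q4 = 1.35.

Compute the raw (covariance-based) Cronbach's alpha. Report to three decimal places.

Σσ²ᵢ = 0.84² + 1.67² + 1.62² + 1.35² = 7.9414
Covariances σ_ij = r_ij · s_i · s_j:
  σ(Q1,Q2) = 0.60 × 0.84 × 1.67 = 0.8417
  σ(Q1,Q3) = 0.40 × 0.84 × 1.62 = 0.5443
  σ(Q1,Q4) = 0.70 × 0.84 × 1.35 = 0.7938
  σ(Q2,Q3) = 0.43 × 1.67 × 1.62 = 1.1633
  σ(Q2,Q4) = 0.62 × 1.67 × 1.35 = 1.3978
  σ(Q3,Q4) = 0.38 × 1.62 × 1.35 = 0.8311
σ²_T = Σσ²ᵢ + 2·Σσ_ij = 7.9414 + 2 × 5.5720 = 19.0854
α = (4/3)·(1 − 7.9414/19.0854) = 0.779

α = 0.779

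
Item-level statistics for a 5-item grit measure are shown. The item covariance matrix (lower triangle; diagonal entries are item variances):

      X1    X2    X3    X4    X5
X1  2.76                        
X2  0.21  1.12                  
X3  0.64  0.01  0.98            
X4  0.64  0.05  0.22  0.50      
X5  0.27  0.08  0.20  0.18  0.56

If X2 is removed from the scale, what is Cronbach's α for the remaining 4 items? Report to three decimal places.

α = 0.630

Remaining items: X1, X3, X4, X5 (k = 4).
sum of item variances = 2.76 + 0.98 + 0.50 + 0.56 = 4.80
total variance = 4.80 + 2 × 2.15 = 9.10
α (item deleted) = (4/3)·(1 − 4.80/9.10) = 0.630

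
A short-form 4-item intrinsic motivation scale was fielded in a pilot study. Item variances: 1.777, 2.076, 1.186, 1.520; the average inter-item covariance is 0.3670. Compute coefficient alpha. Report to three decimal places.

coefficient alpha = 0.536

sum of item variances = 1.777 + 2.076 + 1.186 + 1.520 = 6.559
Sum of the 6 distinct covariances = 6 × 0.3670 = 2.2020
total variance = sum of item variances + 2·Σcov = 6.559 + 2 × 2.2020 = 10.9630
α = (4/3)·(1 − 6.559/10.9630) = 0.536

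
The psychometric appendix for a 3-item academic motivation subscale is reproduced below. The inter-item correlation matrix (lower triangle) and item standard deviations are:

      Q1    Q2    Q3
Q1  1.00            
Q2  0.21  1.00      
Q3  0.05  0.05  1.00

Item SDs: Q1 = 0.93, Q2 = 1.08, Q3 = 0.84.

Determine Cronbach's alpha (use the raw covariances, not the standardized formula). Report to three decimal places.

Σσ²ᵢ = 0.93² + 1.08² + 0.84² = 2.7369
Covariances σ_ij = r_ij · s_i · s_j:
  σ(Q1,Q2) = 0.21 × 0.93 × 1.08 = 0.2109
  σ(Q1,Q3) = 0.05 × 0.93 × 0.84 = 0.0391
  σ(Q2,Q3) = 0.05 × 1.08 × 0.84 = 0.0454
σ²_T = Σσ²ᵢ + 2·Σσ_ij = 2.7369 + 2 × 0.2954 = 3.3277
α = (3/2)·(1 − 2.7369/3.3277) = 0.266

Cronbach's alpha = 0.266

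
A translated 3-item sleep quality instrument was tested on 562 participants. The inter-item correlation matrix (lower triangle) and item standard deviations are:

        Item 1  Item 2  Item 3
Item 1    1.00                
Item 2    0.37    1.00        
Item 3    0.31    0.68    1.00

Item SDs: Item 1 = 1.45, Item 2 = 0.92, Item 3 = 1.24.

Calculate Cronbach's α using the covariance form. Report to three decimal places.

Σσ²ᵢ = 1.45² + 0.92² + 1.24² = 4.4865
Covariances σ_ij = r_ij · s_i · s_j:
  σ(Item 1,Item 2) = 0.37 × 1.45 × 0.92 = 0.4936
  σ(Item 1,Item 3) = 0.31 × 1.45 × 1.24 = 0.5574
  σ(Item 2,Item 3) = 0.68 × 0.92 × 1.24 = 0.7757
σ²_T = Σσ²ᵢ + 2·Σσ_ij = 4.4865 + 2 × 1.8267 = 8.1399
α = (3/2)·(1 − 4.4865/8.1399) = 0.673

Cronbach's α = 0.673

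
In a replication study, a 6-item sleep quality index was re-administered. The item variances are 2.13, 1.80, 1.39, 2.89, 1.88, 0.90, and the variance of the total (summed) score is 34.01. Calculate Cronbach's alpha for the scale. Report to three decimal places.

Σσ²ᵢ = 2.13 + 1.80 + 1.39 + 2.89 + 1.88 + 0.90 = 10.99
α = (k/(k−1))·(1 − Σσ²ᵢ/σ²_T) = (6/5)·(1 − 10.99/34.01) = 0.812

α = 0.812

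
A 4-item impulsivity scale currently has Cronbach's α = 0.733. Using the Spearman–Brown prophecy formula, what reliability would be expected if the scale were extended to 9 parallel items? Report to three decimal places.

Length factor m = 9/4 = 2.2500
α' = m·α / (1 + (m−1)·α)
   = 9/4 × 0.733 / (1 + (9/4 − 1) × 0.733)
   = 1.6492 / 1.9163 = 0.861

predicted reliability = 0.861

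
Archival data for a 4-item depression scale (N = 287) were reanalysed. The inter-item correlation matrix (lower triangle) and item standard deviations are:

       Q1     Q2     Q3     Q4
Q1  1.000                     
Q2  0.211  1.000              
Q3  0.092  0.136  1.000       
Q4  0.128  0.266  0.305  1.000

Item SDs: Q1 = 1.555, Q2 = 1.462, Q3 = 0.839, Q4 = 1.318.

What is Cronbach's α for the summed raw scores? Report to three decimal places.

Cronbach's α = 0.466

Σσ²ᵢ = 1.555² + 1.462² + 0.839² + 1.318² = 6.9965
Covariances σ_ij = r_ij · s_i · s_j:
  σ(Q1,Q2) = 0.211 × 1.555 × 1.462 = 0.4797
  σ(Q1,Q3) = 0.092 × 1.555 × 0.839 = 0.1200
  σ(Q1,Q4) = 0.128 × 1.555 × 1.318 = 0.2623
  σ(Q2,Q3) = 0.136 × 1.462 × 0.839 = 0.1668
  σ(Q2,Q4) = 0.266 × 1.462 × 1.318 = 0.5126
  σ(Q3,Q4) = 0.305 × 0.839 × 1.318 = 0.3373
σ²_T = Σσ²ᵢ + 2·Σσ_ij = 6.9965 + 2 × 1.8787 = 10.7539
α = (4/3)·(1 − 6.9965/10.7539) = 0.466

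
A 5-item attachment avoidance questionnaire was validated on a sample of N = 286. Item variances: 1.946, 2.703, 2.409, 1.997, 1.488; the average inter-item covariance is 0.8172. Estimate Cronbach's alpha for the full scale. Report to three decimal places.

α = 0.760

Σσᵢ² = 1.946 + 2.703 + 2.409 + 1.997 + 1.488 = 10.543
Sum of the 10 distinct covariances = 10 × 0.8172 = 8.1720
Var(T) = Σσᵢ² + 2·Σcov = 10.543 + 2 × 8.1720 = 26.8870
α = (5/4)·(1 − 10.543/26.8870) = 0.760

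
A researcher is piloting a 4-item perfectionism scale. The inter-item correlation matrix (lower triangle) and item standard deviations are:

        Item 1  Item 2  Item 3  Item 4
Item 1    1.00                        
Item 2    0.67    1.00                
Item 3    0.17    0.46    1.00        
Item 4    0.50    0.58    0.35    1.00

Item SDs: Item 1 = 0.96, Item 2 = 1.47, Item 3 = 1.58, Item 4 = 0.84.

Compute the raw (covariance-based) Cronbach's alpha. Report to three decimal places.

Σσ²ᵢ = 0.96² + 1.47² + 1.58² + 0.84² = 6.2845
Covariances σ_ij = r_ij · s_i · s_j:
  σ(Item 1,Item 2) = 0.67 × 0.96 × 1.47 = 0.9455
  σ(Item 1,Item 3) = 0.17 × 0.96 × 1.58 = 0.2579
  σ(Item 1,Item 4) = 0.50 × 0.96 × 0.84 = 0.4032
  σ(Item 2,Item 3) = 0.46 × 1.47 × 1.58 = 1.0684
  σ(Item 2,Item 4) = 0.58 × 1.47 × 0.84 = 0.7162
  σ(Item 3,Item 4) = 0.35 × 1.58 × 0.84 = 0.4645
σ²_T = Σσ²ᵢ + 2·Σσ_ij = 6.2845 + 2 × 3.8557 = 13.9959
α = (4/3)·(1 − 6.2845/13.9959) = 0.735

Cronbach's alpha = 0.735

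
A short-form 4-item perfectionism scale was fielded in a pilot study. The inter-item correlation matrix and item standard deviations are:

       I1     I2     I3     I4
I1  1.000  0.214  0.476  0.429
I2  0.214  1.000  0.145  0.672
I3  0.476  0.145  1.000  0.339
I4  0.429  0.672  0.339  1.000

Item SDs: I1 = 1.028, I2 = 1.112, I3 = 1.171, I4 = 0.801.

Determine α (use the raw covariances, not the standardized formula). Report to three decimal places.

α = 0.685

Σσ²ᵢ = 1.028² + 1.112² + 1.171² + 0.801² = 4.3062
Covariances σ_ij = r_ij · s_i · s_j:
  σ(I1,I2) = 0.214 × 1.028 × 1.112 = 0.2446
  σ(I1,I3) = 0.476 × 1.028 × 1.171 = 0.5730
  σ(I1,I4) = 0.429 × 1.028 × 0.801 = 0.3533
  σ(I2,I3) = 0.145 × 1.112 × 1.171 = 0.1888
  σ(I2,I4) = 0.672 × 1.112 × 0.801 = 0.5986
  σ(I3,I4) = 0.339 × 1.171 × 0.801 = 0.3180
σ²_T = Σσ²ᵢ + 2·Σσ_ij = 4.3062 + 2 × 2.2763 = 8.8588
α = (4/3)·(1 − 4.3062/8.8588) = 0.685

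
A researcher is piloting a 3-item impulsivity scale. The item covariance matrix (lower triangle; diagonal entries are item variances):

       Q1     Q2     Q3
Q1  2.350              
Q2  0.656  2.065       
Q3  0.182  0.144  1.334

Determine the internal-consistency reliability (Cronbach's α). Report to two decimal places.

Σσ²ᵢ = 2.350 + 2.065 + 1.334 = 5.749
Sum of off-diagonal covariances = 0.982
σ²_T = 5.749 + 2 × 0.982 = 7.713
α = (k/(k−1))·(1 − Σσ²ᵢ/σ²_T) = (3/2)·(1 − 5.749/7.713) = 0.38

Cronbach's α = 0.38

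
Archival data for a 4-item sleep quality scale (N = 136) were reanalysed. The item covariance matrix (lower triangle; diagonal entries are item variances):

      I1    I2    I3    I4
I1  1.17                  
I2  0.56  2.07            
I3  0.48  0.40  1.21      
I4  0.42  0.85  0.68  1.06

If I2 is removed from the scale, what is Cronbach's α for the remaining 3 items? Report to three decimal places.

Remaining items: I1, I3, I4 (k = 3).
ΣVar(i) = 1.17 + 1.21 + 1.06 = 3.44
Var(T) = 3.44 + 2 × 1.58 = 6.60
α (item deleted) = (3/2)·(1 − 3.44/6.60) = 0.718

Cronbach's α = 0.718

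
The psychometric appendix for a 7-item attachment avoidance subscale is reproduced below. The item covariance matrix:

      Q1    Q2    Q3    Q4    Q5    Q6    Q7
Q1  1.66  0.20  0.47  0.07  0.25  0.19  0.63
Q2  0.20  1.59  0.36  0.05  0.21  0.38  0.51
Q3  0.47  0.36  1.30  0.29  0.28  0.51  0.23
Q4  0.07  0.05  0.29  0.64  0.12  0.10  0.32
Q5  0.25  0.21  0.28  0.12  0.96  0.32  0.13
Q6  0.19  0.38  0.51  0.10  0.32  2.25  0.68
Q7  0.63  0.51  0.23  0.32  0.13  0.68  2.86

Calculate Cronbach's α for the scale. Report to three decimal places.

Cronbach's α = 0.616

sum of item variances = 1.66 + 1.59 + 1.30 + 0.64 + 0.96 + 2.25 + 2.86 = 11.26
Σ_{i<j} σ_ij = 6.30
total variance = 11.26 + 2 × 6.30 = 23.86
α = (k/(k−1))·(1 − sum of item variances/total variance) = (7/6)·(1 − 11.26/23.86) = 0.616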